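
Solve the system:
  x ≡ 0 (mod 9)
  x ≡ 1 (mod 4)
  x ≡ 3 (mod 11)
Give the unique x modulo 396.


Moduli 9, 4, 11 are pairwise coprime; by CRT there is a unique solution modulo M = 9 · 4 · 11 = 396.
Solve pairwise, accumulating the modulus:
  Start with x ≡ 0 (mod 9).
  Combine with x ≡ 1 (mod 4): since gcd(9, 4) = 1, we get a unique residue mod 36.
    Write x = 0 + 9·t and substitute into x ≡ 1 (mod 4): 9·t ≡ 1 − 0 = 1 (mod 4).
    Reduce coefficients mod 4: 1·t ≡ 1 (mod 4).
    So t ≡ 1 (mod 4).
    Then x = 0 + 9·1 = 9, valid modulo lcm(9, 4) = 36: x ≡ 9 (mod 36).
  Combine with x ≡ 3 (mod 11): since gcd(36, 11) = 1, we get a unique residue mod 396.
    Write x = 9 + 36·t and substitute into x ≡ 3 (mod 11): 36·t ≡ 3 − 9 = -6 (mod 11).
    Reduce coefficients mod 11: 3·t ≡ 5 (mod 11).
    The inverse of 3 mod 11 is 4 (since 3·4 = 12 = 1·11 + 1), so t ≡ 4·5 = 20 ≡ 9 (mod 11).
    Then x = 9 + 36·9 = 333, valid modulo lcm(36, 11) = 396: x ≡ 333 (mod 396).
Verify: 333 mod 9 = 0 ✓, 333 mod 4 = 1 ✓, 333 mod 11 = 3 ✓.

x ≡ 333 (mod 396).


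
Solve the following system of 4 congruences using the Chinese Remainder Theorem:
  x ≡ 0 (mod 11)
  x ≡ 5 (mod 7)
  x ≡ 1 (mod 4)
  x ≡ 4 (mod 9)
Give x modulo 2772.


Product of moduli M = 11 · 7 · 4 · 9 = 2772.
Merge one congruence at a time:
  Start: x ≡ 0 (mod 11).
  Combine with x ≡ 5 (mod 7); new modulus lcm = 77.
    Write x = 0 + 11·t and substitute into x ≡ 5 (mod 7): 11·t ≡ 5 − 0 = 5 (mod 7).
    Reduce coefficients mod 7: 4·t ≡ 5 (mod 7).
    The inverse of 4 mod 7 is 2 (since 4·2 = 8 = 1·7 + 1), so t ≡ 2·5 = 10 ≡ 3 (mod 7).
    Then x = 0 + 11·3 = 33, valid modulo lcm(11, 7) = 77: x ≡ 33 (mod 77).
  Combine with x ≡ 1 (mod 4); new modulus lcm = 308.
    Write x = 33 + 77·t and substitute into x ≡ 1 (mod 4): 77·t ≡ 1 − 33 = -32 (mod 4).
    Reduce coefficients mod 4: 1·t ≡ 0 (mod 4).
    So t ≡ 0 (mod 4).
    Then x = 33 + 77·0 = 33, valid modulo lcm(77, 4) = 308: x ≡ 33 (mod 308).
  Combine with x ≡ 4 (mod 9); new modulus lcm = 2772.
    Write x = 33 + 308·t and substitute into x ≡ 4 (mod 9): 308·t ≡ 4 − 33 = -29 (mod 9).
    Reduce coefficients mod 9: 2·t ≡ 7 (mod 9).
    The inverse of 2 mod 9 is 5 (since 2·5 = 10 = 1·9 + 1), so t ≡ 5·7 = 35 ≡ 8 (mod 9).
    Then x = 33 + 308·8 = 2497, valid modulo lcm(308, 9) = 2772: x ≡ 2497 (mod 2772).
Verify against each original: 2497 mod 11 = 0, 2497 mod 7 = 5, 2497 mod 4 = 1, 2497 mod 9 = 4.

x ≡ 2497 (mod 2772).


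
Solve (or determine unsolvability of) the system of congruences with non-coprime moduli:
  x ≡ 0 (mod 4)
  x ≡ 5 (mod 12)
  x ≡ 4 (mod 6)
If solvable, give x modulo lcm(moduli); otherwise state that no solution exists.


Moduli 4, 12, 6 are not pairwise coprime, so CRT works modulo lcm(m_i) when all pairwise compatibility conditions hold.
Pairwise compatibility: gcd(m_i, m_j) must divide a_i - a_j for every pair.
Merge one congruence at a time:
  Start: x ≡ 0 (mod 4).
  Combine with x ≡ 5 (mod 12): gcd(4, 12) = 4, and 5 - 0 = 5 is NOT divisible by 4.
    ⇒ system is inconsistent (no integer solution).

No solution (the system is inconsistent).


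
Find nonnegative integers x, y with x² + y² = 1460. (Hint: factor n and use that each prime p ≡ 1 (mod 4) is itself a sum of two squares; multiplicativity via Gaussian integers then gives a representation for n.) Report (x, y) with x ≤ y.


Step 1: Factor n = 1460 = 2^2 · 5 · 73.
Step 2: Check the mod-4 condition on each prime factor: 2 = 2 (special); 5 ≡ 1 (mod 4), exponent 1; 73 ≡ 1 (mod 4), exponent 1.
All primes ≡ 3 (mod 4) appear to even exponent (or don't appear), so by the two-squares theorem n IS expressible as a sum of two squares.
Step 3: Build a representation. Group n = k² · m with k = 2 and m = 5 · 73 = 365 (a product of primes ≡ 1 (mod 4)); a representation of m scales to one of n via (k·x)² + (k·y)² = k²(x² + y²). Each prime p ≡ 1 (mod 4) is itself a sum of two squares; find a² by testing p − a² for a perfect square:
  5: 5 − 1² = 4 = 2² ⇒ 5 = 1² + 2².
  73: 73 − 1² = 72, 73 − 2² = 69, 73 − 3² = 64 = 8² ⇒ 73 = 3² + 8².
  Combine using the Brahmagupta–Fibonacci identity (a² + b²)(c² + d²) = (ac − bd)² + (ad + bc)² = (ac + bd)² + (ad − bc)²:
  5 · 73 = 365: from (1² + 2²)(3² + 8²), take (1·3 − 2·8, 1·8 + 2·3) = (3 − 16, 8 + 6) = (-13, 14); dropping signs (only squares matter) gives (13, 14); check 13² + 14² = 169 + 196 = 365 ✓.
  Scale by k = 2: (2·13, 2·14) = (26, 28).
Step 4: Order so x ≤ y and verify: 26² + 28² = 676 + 784 = 1460 = n. ✓

n = 1460 = 26² + 28² (one valid representation with x ≤ y).


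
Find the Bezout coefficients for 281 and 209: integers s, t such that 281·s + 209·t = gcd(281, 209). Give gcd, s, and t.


Euclidean algorithm on (281, 209) — divide until remainder is 0:
  281 = 1 · 209 + 72
  209 = 2 · 72 + 65
  72 = 1 · 65 + 7
  65 = 9 · 7 + 2
  7 = 3 · 2 + 1
  2 = 2 · 1 + 0
gcd(281, 209) = 1.
Track Bezout coefficients alongside the remainders: start with r₀ = 281 = a·1 + b·0 (s = 1, t = 0) and r₁ = 209 = a·0 + b·1 (s = 0, t = 1); each new remainder r_{k+1} = r_{k-1} − q_k·r_k inherits s_{k+1} = s_{k-1} − q_k·s_k, t_{k+1} = t_{k-1} − q_k·t_k, so r_k = a·s_k + b·t_k at every step:
  q = 1: r = 72, s = 1 − 1·0 = 1, t = 0 − 1·1 = -1  (check: 281·1 + 209·(-1) = 72)
  q = 2: r = 65, s = 0 − 2·1 = -2, t = 1 − 2·(-1) = 3  (check: 281·(-2) + 209·3 = 65)
  q = 1: r = 7, s = 1 − 1·(-2) = 3, t = -1 − 1·3 = -4  (check: 281·3 + 209·(-4) = 7)
  q = 9: r = 2, s = -2 − 9·3 = -29, t = 3 − 9·(-4) = 39  (check: 281·(-29) + 209·39 = 2)
  q = 3: r = 1, s = 3 − 3·(-29) = 90, t = -4 − 3·39 = -121  (check: 281·90 + 209·(-121) = 1)
The row with r = 1 (the gcd) gives the Bezout coefficients s = 90, t = -121.
Result: 281 · (90) + 209 · (-121) = 1.

gcd(281, 209) = 1; s = 90, t = -121 (check: 281·90 + 209·(-121) = 1).


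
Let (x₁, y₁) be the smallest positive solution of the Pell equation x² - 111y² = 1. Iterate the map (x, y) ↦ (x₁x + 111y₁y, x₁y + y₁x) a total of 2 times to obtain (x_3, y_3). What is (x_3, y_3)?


Step 1: Find the fundamental solution (x₁, y₁) of x² - 111y² = 1.
  Expand √111 as a continued fraction. a₀ = ⌊√111⌋ = 10; iterate m_{k+1} = d_k·a_k − m_k, d_{k+1} = (111 − m_{k+1}²)/d_k, a_{k+1} = ⌊(a₀ + m_{k+1})/d_{k+1}⌋ (starting m₀ = 0, d₀ = 1), with convergents p_k = a_k·p_{k-1} + p_{k-2}, q_k = a_k·q_{k-1} + q_{k-2} (p₋₁ = 1, q₋₁ = 0):
  k = 0: a₀ = 10; p₀/q₀ = 10/1; p₀² − 111·q₀² = 100 − 111 = -11.
  k = 1: m = 10, d = 11, a = ⌊(10 + 10)/11⌋ = 1; p/q = (1·10 + 1)/(1·1 + 0) = 11/1; p² − 111·q² = 121 − 111 = 10.
  k = 2: m = 1, d = 10, a = ⌊(10 + 1)/10⌋ = 1; p/q = (1·11 + 10)/(1·1 + 1) = 21/2; p² − 111·q² = 441 − 444 = -3.
  k = 3: m = 9, d = 3, a = ⌊(10 + 9)/3⌋ = 6; p/q = (6·21 + 11)/(6·2 + 1) = 137/13; p² − 111·q² = 18769 − 18759 = 10.
  k = 4: m = 9, d = 10, a = ⌊(10 + 9)/10⌋ = 1; p/q = (1·137 + 21)/(1·13 + 2) = 158/15; p² − 111·q² = 24964 − 24975 = -11.
  k = 5: m = 1, d = 11, a = ⌊(10 + 1)/11⌋ = 1; p/q = (1·158 + 137)/(1·15 + 13) = 295/28; p² − 111·q² = 87025 − 87024 = 1.
  The first convergent with p² − 111·q² = 1 gives the fundamental solution (x₁, y₁) = (295, 28).
Step 2: Apply the recurrence (x_{n+1}, y_{n+1}) = (x₁x_n + 111y₁y_n, x₁y_n + y₁x_n) repeatedly.
  From (x_1, y_1) = (295, 28): x_2 = 295·295 + 111·28·28 = 174049; y_2 = 295·28 + 28·295 = 16520.
  From (x_2, y_2) = (174049, 16520): x_3 = 295·174049 + 111·28·16520 = 102688615; y_3 = 295·16520 + 28·174049 = 9746772.
Step 3: Verify x_3² - 111·y_3² = 10544951650618225 - 10544951650618224 = 1 (should be 1). ✓

(x_1, y_1) = (295, 28); (x_3, y_3) = (102688615, 9746772).


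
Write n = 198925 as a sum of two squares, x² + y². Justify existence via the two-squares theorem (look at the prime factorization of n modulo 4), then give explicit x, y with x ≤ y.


Step 1: Factor n = 198925 = 5^2 · 73 · 109.
Step 2: Check the mod-4 condition on each prime factor: 5 ≡ 1 (mod 4), exponent 2; 73 ≡ 1 (mod 4), exponent 1; 109 ≡ 1 (mod 4), exponent 1.
All primes ≡ 3 (mod 4) appear to even exponent (or don't appear), so by the two-squares theorem n IS expressible as a sum of two squares.
Step 3: Build a representation. Group n = k² · m with k = 5 and m = 73 · 109 = 7957 (a product of primes ≡ 1 (mod 4)); a representation of m scales to one of n via (k·x)² + (k·y)² = k²(x² + y²). Each prime p ≡ 1 (mod 4) is itself a sum of two squares; find a² by testing p − a² for a perfect square:
  73: 73 − 1² = 72, 73 − 2² = 69, 73 − 3² = 64 = 8² ⇒ 73 = 3² + 8².
  109: 109 − 1² = 108, 109 − 2² = 105, 109 − 3² = 100 = 10² ⇒ 109 = 3² + 10².
  Combine using the Brahmagupta–Fibonacci identity (a² + b²)(c² + d²) = (ac − bd)² + (ad + bc)² = (ac + bd)² + (ad − bc)²:
  73 · 109 = 7957: from (3² + 8²)(3² + 10²), take (3·3 − 8·10, 3·10 + 8·3) = (9 − 80, 30 + 24) = (-71, 54); dropping signs (only squares matter) gives (71, 54); check 71² + 54² = 5041 + 2916 = 7957 ✓.
  Scale by k = 5: (5·71, 5·54) = (355, 270).
Step 4: Order so x ≤ y and verify: 270² + 355² = 72900 + 126025 = 198925 = n. ✓

n = 198925 = 270² + 355² (one valid representation with x ≤ y).


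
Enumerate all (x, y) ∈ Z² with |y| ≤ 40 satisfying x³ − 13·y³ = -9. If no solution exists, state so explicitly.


The equation is x³ - 13y³ = -9. For fixed y, x³ = 13·y³ − 9, so a solution requires the RHS to be a perfect cube.
Strategy: iterate y from -40 to 40, compute RHS = 13·y³ − 9, and check whether it is a (positive or negative) perfect cube.
Check small values of y:
  y = 0: RHS = -9 is not a perfect cube.
  y = 1: RHS = 4 is not a perfect cube.
  y = -1: RHS = -22 is not a perfect cube.
  y = 2: RHS = 95 is not a perfect cube.
  y = -2: RHS = -113 is not a perfect cube.
  y = 3: RHS = 342 is not a perfect cube.
  y = -3: RHS = -360 is not a perfect cube.
Continuing the search up to |y| = 40 finds no solutions either.
No (x, y) in the scanned range satisfies the equation.

No integer solutions with |y| ≤ 40.


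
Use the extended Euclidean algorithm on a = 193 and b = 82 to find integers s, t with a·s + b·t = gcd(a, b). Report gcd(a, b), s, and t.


Euclidean algorithm on (193, 82) — divide until remainder is 0:
  193 = 2 · 82 + 29
  82 = 2 · 29 + 24
  29 = 1 · 24 + 5
  24 = 4 · 5 + 4
  5 = 1 · 4 + 1
  4 = 4 · 1 + 0
gcd(193, 82) = 1.
Track Bezout coefficients alongside the remainders: start with r₀ = 193 = a·1 + b·0 (s = 1, t = 0) and r₁ = 82 = a·0 + b·1 (s = 0, t = 1); each new remainder r_{k+1} = r_{k-1} − q_k·r_k inherits s_{k+1} = s_{k-1} − q_k·s_k, t_{k+1} = t_{k-1} − q_k·t_k, so r_k = a·s_k + b·t_k at every step:
  q = 2: r = 29, s = 1 − 2·0 = 1, t = 0 − 2·1 = -2  (check: 193·1 + 82·(-2) = 29)
  q = 2: r = 24, s = 0 − 2·1 = -2, t = 1 − 2·(-2) = 5  (check: 193·(-2) + 82·5 = 24)
  q = 1: r = 5, s = 1 − 1·(-2) = 3, t = -2 − 1·5 = -7  (check: 193·3 + 82·(-7) = 5)
  q = 4: r = 4, s = -2 − 4·3 = -14, t = 5 − 4·(-7) = 33  (check: 193·(-14) + 82·33 = 4)
  q = 1: r = 1, s = 3 − 1·(-14) = 17, t = -7 − 1·33 = -40  (check: 193·17 + 82·(-40) = 1)
The row with r = 1 (the gcd) gives the Bezout coefficients s = 17, t = -40.
Result: 193 · (17) + 82 · (-40) = 1.

gcd(193, 82) = 1; s = 17, t = -40 (check: 193·17 + 82·(-40) = 1).


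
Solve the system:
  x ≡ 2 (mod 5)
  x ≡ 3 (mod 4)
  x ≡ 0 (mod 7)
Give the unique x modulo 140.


Moduli 5, 4, 7 are pairwise coprime; by CRT there is a unique solution modulo M = 5 · 4 · 7 = 140.
Solve pairwise, accumulating the modulus:
  Start with x ≡ 2 (mod 5).
  Combine with x ≡ 3 (mod 4): since gcd(5, 4) = 1, we get a unique residue mod 20.
    Write x = 2 + 5·t and substitute into x ≡ 3 (mod 4): 5·t ≡ 3 − 2 = 1 (mod 4).
    Reduce coefficients mod 4: 1·t ≡ 1 (mod 4).
    So t ≡ 1 (mod 4).
    Then x = 2 + 5·1 = 7, valid modulo lcm(5, 4) = 20: x ≡ 7 (mod 20).
  Combine with x ≡ 0 (mod 7): since gcd(20, 7) = 1, we get a unique residue mod 140.
    Write x = 7 + 20·t and substitute into x ≡ 0 (mod 7): 20·t ≡ 0 − 7 = -7 (mod 7).
    Reduce coefficients mod 7: 6·t ≡ 0 (mod 7).
    The inverse of 6 mod 7 is 6 (since 6·6 = 36 = 5·7 + 1), so t ≡ 6·0 = 0 ≡ 0 (mod 7).
    Then x = 7 + 20·0 = 7, valid modulo lcm(20, 7) = 140: x ≡ 7 (mod 140).
Verify: 7 mod 5 = 2 ✓, 7 mod 4 = 3 ✓, 7 mod 7 = 0 ✓.

x ≡ 7 (mod 140).


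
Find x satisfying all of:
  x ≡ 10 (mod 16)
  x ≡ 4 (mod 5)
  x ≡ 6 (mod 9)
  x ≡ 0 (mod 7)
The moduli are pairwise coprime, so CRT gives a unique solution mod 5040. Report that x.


Product of moduli M = 16 · 5 · 9 · 7 = 5040.
Merge one congruence at a time:
  Start: x ≡ 10 (mod 16).
  Combine with x ≡ 4 (mod 5); new modulus lcm = 80.
    Write x = 10 + 16·t and substitute into x ≡ 4 (mod 5): 16·t ≡ 4 − 10 = -6 (mod 5).
    Reduce coefficients mod 5: 1·t ≡ 4 (mod 5).
    So t ≡ 4 (mod 5).
    Then x = 10 + 16·4 = 74, valid modulo lcm(16, 5) = 80: x ≡ 74 (mod 80).
  Combine with x ≡ 6 (mod 9); new modulus lcm = 720.
    Write x = 74 + 80·t and substitute into x ≡ 6 (mod 9): 80·t ≡ 6 − 74 = -68 (mod 9).
    Reduce coefficients mod 9: 8·t ≡ 4 (mod 9).
    The inverse of 8 mod 9 is 8 (since 8·8 = 64 = 7·9 + 1), so t ≡ 8·4 = 32 ≡ 5 (mod 9).
    Then x = 74 + 80·5 = 474, valid modulo lcm(80, 9) = 720: x ≡ 474 (mod 720).
  Combine with x ≡ 0 (mod 7); new modulus lcm = 5040.
    Write x = 474 + 720·t and substitute into x ≡ 0 (mod 7): 720·t ≡ 0 − 474 = -474 (mod 7).
    Reduce coefficients mod 7: 6·t ≡ 2 (mod 7).
    The inverse of 6 mod 7 is 6 (since 6·6 = 36 = 5·7 + 1), so t ≡ 6·2 = 12 ≡ 5 (mod 7).
    Then x = 474 + 720·5 = 4074, valid modulo lcm(720, 7) = 5040: x ≡ 4074 (mod 5040).
Verify against each original: 4074 mod 16 = 10, 4074 mod 5 = 4, 4074 mod 9 = 6, 4074 mod 7 = 0.

x ≡ 4074 (mod 5040).


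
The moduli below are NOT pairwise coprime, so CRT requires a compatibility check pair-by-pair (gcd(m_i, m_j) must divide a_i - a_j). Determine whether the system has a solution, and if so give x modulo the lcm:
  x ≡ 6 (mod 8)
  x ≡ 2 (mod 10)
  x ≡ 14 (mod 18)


Moduli 8, 10, 18 are not pairwise coprime, so CRT works modulo lcm(m_i) when all pairwise compatibility conditions hold.
Pairwise compatibility: gcd(m_i, m_j) must divide a_i - a_j for every pair.
Merge one congruence at a time:
  Start: x ≡ 6 (mod 8).
  Combine with x ≡ 2 (mod 10): gcd(8, 10) = 2; 2 - 6 = -4, which IS divisible by 2, so compatible.
    Write x = 6 + 8·t and substitute into x ≡ 2 (mod 10): 8·t ≡ 2 − 6 = -4 (mod 10).
    Divide the congruence (and modulus) by g = 2: 4·t ≡ -2 (mod 5).
    Reduce coefficients mod 5: 4·t ≡ 3 (mod 5).
    The inverse of 4 mod 5 is 4 (since 4·4 = 16 = 3·5 + 1), so t ≡ 4·3 = 12 ≡ 2 (mod 5).
    Then x = 6 + 8·2 = 22, valid modulo lcm(8, 10) = 40: x ≡ 22 (mod 40).
  Combine with x ≡ 14 (mod 18): gcd(40, 18) = 2; 14 - 22 = -8, which IS divisible by 2, so compatible.
    Write x = 22 + 40·t and substitute into x ≡ 14 (mod 18): 40·t ≡ 14 − 22 = -8 (mod 18).
    Divide the congruence (and modulus) by g = 2: 20·t ≡ -4 (mod 9).
    Reduce coefficients mod 9: 2·t ≡ 5 (mod 9).
    The inverse of 2 mod 9 is 5 (since 2·5 = 10 = 1·9 + 1), so t ≡ 5·5 = 25 ≡ 7 (mod 9).
    Then x = 22 + 40·7 = 302, valid modulo lcm(40, 18) = 360: x ≡ 302 (mod 360).
Verify: 302 mod 8 = 6, 302 mod 10 = 2, 302 mod 18 = 14.

x ≡ 302 (mod 360).


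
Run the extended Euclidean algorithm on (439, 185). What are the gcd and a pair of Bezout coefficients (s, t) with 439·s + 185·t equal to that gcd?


Euclidean algorithm on (439, 185) — divide until remainder is 0:
  439 = 2 · 185 + 69
  185 = 2 · 69 + 47
  69 = 1 · 47 + 22
  47 = 2 · 22 + 3
  22 = 7 · 3 + 1
  3 = 3 · 1 + 0
gcd(439, 185) = 1.
Track Bezout coefficients alongside the remainders: start with r₀ = 439 = a·1 + b·0 (s = 1, t = 0) and r₁ = 185 = a·0 + b·1 (s = 0, t = 1); each new remainder r_{k+1} = r_{k-1} − q_k·r_k inherits s_{k+1} = s_{k-1} − q_k·s_k, t_{k+1} = t_{k-1} − q_k·t_k, so r_k = a·s_k + b·t_k at every step:
  q = 2: r = 69, s = 1 − 2·0 = 1, t = 0 − 2·1 = -2  (check: 439·1 + 185·(-2) = 69)
  q = 2: r = 47, s = 0 − 2·1 = -2, t = 1 − 2·(-2) = 5  (check: 439·(-2) + 185·5 = 47)
  q = 1: r = 22, s = 1 − 1·(-2) = 3, t = -2 − 1·5 = -7  (check: 439·3 + 185·(-7) = 22)
  q = 2: r = 3, s = -2 − 2·3 = -8, t = 5 − 2·(-7) = 19  (check: 439·(-8) + 185·19 = 3)
  q = 7: r = 1, s = 3 − 7·(-8) = 59, t = -7 − 7·19 = -140  (check: 439·59 + 185·(-140) = 1)
The row with r = 1 (the gcd) gives the Bezout coefficients s = 59, t = -140.
Result: 439 · (59) + 185 · (-140) = 1.

gcd(439, 185) = 1; s = 59, t = -140 (check: 439·59 + 185·(-140) = 1).


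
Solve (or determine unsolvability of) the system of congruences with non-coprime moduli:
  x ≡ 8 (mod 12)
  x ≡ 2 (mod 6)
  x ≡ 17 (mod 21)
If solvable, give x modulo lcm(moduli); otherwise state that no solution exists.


Moduli 12, 6, 21 are not pairwise coprime, so CRT works modulo lcm(m_i) when all pairwise compatibility conditions hold.
Pairwise compatibility: gcd(m_i, m_j) must divide a_i - a_j for every pair.
Merge one congruence at a time:
  Start: x ≡ 8 (mod 12).
  Combine with x ≡ 2 (mod 6): gcd(12, 6) = 6; 2 - 8 = -6, which IS divisible by 6, so compatible.
    Write x = 8 + 12·t and substitute into x ≡ 2 (mod 6): 12·t ≡ 2 − 8 = -6 (mod 6).
    Divide the congruence (and modulus) by g = 6: 2·t ≡ -1 (mod 1).
    Modulo 1 every t works; take t = 0.
    Then x = 8 + 12·0 = 8, valid modulo lcm(12, 6) = 12: x ≡ 8 (mod 12).
  Combine with x ≡ 17 (mod 21): gcd(12, 21) = 3; 17 - 8 = 9, which IS divisible by 3, so compatible.
    Write x = 8 + 12·t and substitute into x ≡ 17 (mod 21): 12·t ≡ 17 − 8 = 9 (mod 21).
    Divide the congruence (and modulus) by g = 3: 4·t ≡ 3 (mod 7).
    The inverse of 4 mod 7 is 2 (since 4·2 = 8 = 1·7 + 1), so t ≡ 2·3 = 6 ≡ 6 (mod 7).
    Then x = 8 + 12·6 = 80, valid modulo lcm(12, 21) = 84: x ≡ 80 (mod 84).
Verify: 80 mod 12 = 8, 80 mod 6 = 2, 80 mod 21 = 17.

x ≡ 80 (mod 84).


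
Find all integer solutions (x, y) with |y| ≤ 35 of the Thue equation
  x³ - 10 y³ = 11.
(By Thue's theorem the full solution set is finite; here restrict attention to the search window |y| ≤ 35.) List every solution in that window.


The equation is x³ - 10y³ = 11. For fixed y, x³ = 10·y³ + 11, so a solution requires the RHS to be a perfect cube.
Strategy: iterate y from -35 to 35, compute RHS = 10·y³ + 11, and check whether it is a (positive or negative) perfect cube.
Check small values of y:
  y = 0: RHS = 11 is not a perfect cube.
  y = 1: RHS = 21 is not a perfect cube.
  y = -1: RHS = 1 = (1)³ ⇒ x = 1 works.
  y = 2: RHS = 91 is not a perfect cube.
  y = -2: RHS = -69 is not a perfect cube.
  y = 3: RHS = 281 is not a perfect cube.
  y = -3: RHS = -259 is not a perfect cube.
Continuing the search up to |y| = 35 finds no further solutions beyond those listed.
Collected solutions: (1, -1).

Solutions (with |y| ≤ 35): (1, -1).


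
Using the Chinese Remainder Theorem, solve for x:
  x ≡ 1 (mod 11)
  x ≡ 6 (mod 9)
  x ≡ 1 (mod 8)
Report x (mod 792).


Moduli 11, 9, 8 are pairwise coprime; by CRT there is a unique solution modulo M = 11 · 9 · 8 = 792.
Solve pairwise, accumulating the modulus:
  Start with x ≡ 1 (mod 11).
  Combine with x ≡ 6 (mod 9): since gcd(11, 9) = 1, we get a unique residue mod 99.
    Write x = 1 + 11·t and substitute into x ≡ 6 (mod 9): 11·t ≡ 6 − 1 = 5 (mod 9).
    Reduce coefficients mod 9: 2·t ≡ 5 (mod 9).
    The inverse of 2 mod 9 is 5 (since 2·5 = 10 = 1·9 + 1), so t ≡ 5·5 = 25 ≡ 7 (mod 9).
    Then x = 1 + 11·7 = 78, valid modulo lcm(11, 9) = 99: x ≡ 78 (mod 99).
  Combine with x ≡ 1 (mod 8): since gcd(99, 8) = 1, we get a unique residue mod 792.
    Write x = 78 + 99·t and substitute into x ≡ 1 (mod 8): 99·t ≡ 1 − 78 = -77 (mod 8).
    Reduce coefficients mod 8: 3·t ≡ 3 (mod 8).
    The inverse of 3 mod 8 is 3 (since 3·3 = 9 = 1·8 + 1), so t ≡ 3·3 = 9 ≡ 1 (mod 8).
    Then x = 78 + 99·1 = 177, valid modulo lcm(99, 8) = 792: x ≡ 177 (mod 792).
Verify: 177 mod 11 = 1 ✓, 177 mod 9 = 6 ✓, 177 mod 8 = 1 ✓.

x ≡ 177 (mod 792).


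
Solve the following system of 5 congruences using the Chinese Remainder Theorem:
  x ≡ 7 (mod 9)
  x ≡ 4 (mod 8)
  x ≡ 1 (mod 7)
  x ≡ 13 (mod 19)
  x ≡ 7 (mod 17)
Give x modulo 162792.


Product of moduli M = 9 · 8 · 7 · 19 · 17 = 162792.
Merge one congruence at a time:
  Start: x ≡ 7 (mod 9).
  Combine with x ≡ 4 (mod 8); new modulus lcm = 72.
    Write x = 7 + 9·t and substitute into x ≡ 4 (mod 8): 9·t ≡ 4 − 7 = -3 (mod 8).
    Reduce coefficients mod 8: 1·t ≡ 5 (mod 8).
    So t ≡ 5 (mod 8).
    Then x = 7 + 9·5 = 52, valid modulo lcm(9, 8) = 72: x ≡ 52 (mod 72).
  Combine with x ≡ 1 (mod 7); new modulus lcm = 504.
    Write x = 52 + 72·t and substitute into x ≡ 1 (mod 7): 72·t ≡ 1 − 52 = -51 (mod 7).
    Reduce coefficients mod 7: 2·t ≡ 5 (mod 7).
    The inverse of 2 mod 7 is 4 (since 2·4 = 8 = 1·7 + 1), so t ≡ 4·5 = 20 ≡ 6 (mod 7).
    Then x = 52 + 72·6 = 484, valid modulo lcm(72, 7) = 504: x ≡ 484 (mod 504).
  Combine with x ≡ 13 (mod 19); new modulus lcm = 9576.
    Write x = 484 + 504·t and substitute into x ≡ 13 (mod 19): 504·t ≡ 13 − 484 = -471 (mod 19).
    Reduce coefficients mod 19: 10·t ≡ 4 (mod 19).
    The inverse of 10 mod 19 is 2 (since 10·2 = 20 = 1·19 + 1), so t ≡ 2·4 = 8 ≡ 8 (mod 19).
    Then x = 484 + 504·8 = 4516, valid modulo lcm(504, 19) = 9576: x ≡ 4516 (mod 9576).
  Combine with x ≡ 7 (mod 17); new modulus lcm = 162792.
    Write x = 4516 + 9576·t and substitute into x ≡ 7 (mod 17): 9576·t ≡ 7 − 4516 = -4509 (mod 17).
    Reduce coefficients mod 17: 5·t ≡ 13 (mod 17).
    The inverse of 5 mod 17 is 7 (since 5·7 = 35 = 2·17 + 1), so t ≡ 7·13 = 91 ≡ 6 (mod 17).
    Then x = 4516 + 9576·6 = 61972, valid modulo lcm(9576, 17) = 162792: x ≡ 61972 (mod 162792).
Verify against each original: 61972 mod 9 = 7, 61972 mod 8 = 4, 61972 mod 7 = 1, 61972 mod 19 = 13, 61972 mod 17 = 7.

x ≡ 61972 (mod 162792).


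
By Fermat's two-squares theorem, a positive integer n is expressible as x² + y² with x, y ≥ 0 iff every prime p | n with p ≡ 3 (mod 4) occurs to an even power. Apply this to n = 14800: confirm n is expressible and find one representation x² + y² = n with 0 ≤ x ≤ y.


Step 1: Factor n = 14800 = 2^4 · 5^2 · 37.
Step 2: Check the mod-4 condition on each prime factor: 2 = 2 (special); 5 ≡ 1 (mod 4), exponent 2; 37 ≡ 1 (mod 4), exponent 1.
All primes ≡ 3 (mod 4) appear to even exponent (or don't appear), so by the two-squares theorem n IS expressible as a sum of two squares.
Step 3: Build a representation. Group n = k² · m with k = 4 and m = 5 · 5 · 37 = 925 (a product of primes ≡ 1 (mod 4)); a representation of m scales to one of n via (k·x)² + (k·y)² = k²(x² + y²). Each prime p ≡ 1 (mod 4) is itself a sum of two squares; find a² by testing p − a² for a perfect square:
  5: 5 − 1² = 4 = 2² ⇒ 5 = 1² + 2².
  37: 37 − 1² = 36 = 6² ⇒ 37 = 1² + 6².
  Combine using the Brahmagupta–Fibonacci identity (a² + b²)(c² + d²) = (ac − bd)² + (ad + bc)² = (ac + bd)² + (ad − bc)²:
  5 · 5 = 25: from (1² + 2²)(1² + 2²), take (1·1 − 2·2, 1·2 + 2·1) = (1 − 4, 2 + 2) = (-3, 4); dropping signs (only squares matter) gives (3, 4); check 3² + 4² = 9 + 16 = 25 ✓.
  25 · 37 = 925: from (3² + 4²)(1² + 6²), take (3·1 − 4·6, 3·6 + 4·1) = (3 − 24, 18 + 4) = (-21, 22); dropping signs (only squares matter) gives (21, 22); check 21² + 22² = 441 + 484 = 925 ✓.
  Scale by k = 4: (4·21, 4·22) = (84, 88).
Step 4: Order so x ≤ y and verify: 84² + 88² = 7056 + 7744 = 14800 = n. ✓

n = 14800 = 84² + 88² (one valid representation with x ≤ y).


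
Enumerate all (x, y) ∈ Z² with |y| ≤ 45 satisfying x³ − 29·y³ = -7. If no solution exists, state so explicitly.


The equation is x³ - 29y³ = -7. For fixed y, x³ = 29·y³ − 7, so a solution requires the RHS to be a perfect cube.
Strategy: iterate y from -45 to 45, compute RHS = 29·y³ − 7, and check whether it is a (positive or negative) perfect cube.
Check small values of y:
  y = 0: RHS = -7 is not a perfect cube.
  y = 1: RHS = 22 is not a perfect cube.
  y = -1: RHS = -36 is not a perfect cube.
  y = 2: RHS = 225 is not a perfect cube.
  y = -2: RHS = -239 is not a perfect cube.
  y = 3: RHS = 776 is not a perfect cube.
  y = -3: RHS = -790 is not a perfect cube.
Continuing the search up to |y| = 45 finds no solutions either.
No (x, y) in the scanned range satisfies the equation.

No integer solutions with |y| ≤ 45.


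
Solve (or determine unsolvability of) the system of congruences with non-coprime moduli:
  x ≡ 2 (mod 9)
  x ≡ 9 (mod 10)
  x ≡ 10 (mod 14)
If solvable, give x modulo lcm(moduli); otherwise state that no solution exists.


Moduli 9, 10, 14 are not pairwise coprime, so CRT works modulo lcm(m_i) when all pairwise compatibility conditions hold.
Pairwise compatibility: gcd(m_i, m_j) must divide a_i - a_j for every pair.
Merge one congruence at a time:
  Start: x ≡ 2 (mod 9).
  Combine with x ≡ 9 (mod 10): gcd(9, 10) = 1; 9 - 2 = 7, which IS divisible by 1, so compatible.
    Write x = 2 + 9·t and substitute into x ≡ 9 (mod 10): 9·t ≡ 9 − 2 = 7 (mod 10).
    The inverse of 9 mod 10 is 9 (since 9·9 = 81 = 8·10 + 1), so t ≡ 9·7 = 63 ≡ 3 (mod 10).
    Then x = 2 + 9·3 = 29, valid modulo lcm(9, 10) = 90: x ≡ 29 (mod 90).
  Combine with x ≡ 10 (mod 14): gcd(90, 14) = 2, and 10 - 29 = -19 is NOT divisible by 2.
    ⇒ system is inconsistent (no integer solution).

No solution (the system is inconsistent).


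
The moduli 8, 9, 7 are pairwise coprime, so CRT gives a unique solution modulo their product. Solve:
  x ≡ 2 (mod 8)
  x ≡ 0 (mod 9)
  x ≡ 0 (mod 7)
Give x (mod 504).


Moduli 8, 9, 7 are pairwise coprime; by CRT there is a unique solution modulo M = 8 · 9 · 7 = 504.
Solve pairwise, accumulating the modulus:
  Start with x ≡ 2 (mod 8).
  Combine with x ≡ 0 (mod 9): since gcd(8, 9) = 1, we get a unique residue mod 72.
    Write x = 2 + 8·t and substitute into x ≡ 0 (mod 9): 8·t ≡ 0 − 2 = -2 (mod 9).
    Reduce coefficients mod 9: 8·t ≡ 7 (mod 9).
    The inverse of 8 mod 9 is 8 (since 8·8 = 64 = 7·9 + 1), so t ≡ 8·7 = 56 ≡ 2 (mod 9).
    Then x = 2 + 8·2 = 18, valid modulo lcm(8, 9) = 72: x ≡ 18 (mod 72).
  Combine with x ≡ 0 (mod 7): since gcd(72, 7) = 1, we get a unique residue mod 504.
    Write x = 18 + 72·t and substitute into x ≡ 0 (mod 7): 72·t ≡ 0 − 18 = -18 (mod 7).
    Reduce coefficients mod 7: 2·t ≡ 3 (mod 7).
    The inverse of 2 mod 7 is 4 (since 2·4 = 8 = 1·7 + 1), so t ≡ 4·3 = 12 ≡ 5 (mod 7).
    Then x = 18 + 72·5 = 378, valid modulo lcm(72, 7) = 504: x ≡ 378 (mod 504).
Verify: 378 mod 8 = 2 ✓, 378 mod 9 = 0 ✓, 378 mod 7 = 0 ✓.

x ≡ 378 (mod 504).


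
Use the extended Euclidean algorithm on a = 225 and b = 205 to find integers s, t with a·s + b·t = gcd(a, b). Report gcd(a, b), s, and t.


Euclidean algorithm on (225, 205) — divide until remainder is 0:
  225 = 1 · 205 + 20
  205 = 10 · 20 + 5
  20 = 4 · 5 + 0
gcd(225, 205) = 5.
Track Bezout coefficients alongside the remainders: start with r₀ = 225 = a·1 + b·0 (s = 1, t = 0) and r₁ = 205 = a·0 + b·1 (s = 0, t = 1); each new remainder r_{k+1} = r_{k-1} − q_k·r_k inherits s_{k+1} = s_{k-1} − q_k·s_k, t_{k+1} = t_{k-1} − q_k·t_k, so r_k = a·s_k + b·t_k at every step:
  q = 1: r = 20, s = 1 − 1·0 = 1, t = 0 − 1·1 = -1  (check: 225·1 + 205·(-1) = 20)
  q = 10: r = 5, s = 0 − 10·1 = -10, t = 1 − 10·(-1) = 11  (check: 225·(-10) + 205·11 = 5)
The row with r = 5 (the gcd) gives the Bezout coefficients s = -10, t = 11.
Result: 225 · (-10) + 205 · (11) = 5.

gcd(225, 205) = 5; s = -10, t = 11 (check: 225·(-10) + 205·11 = 5).


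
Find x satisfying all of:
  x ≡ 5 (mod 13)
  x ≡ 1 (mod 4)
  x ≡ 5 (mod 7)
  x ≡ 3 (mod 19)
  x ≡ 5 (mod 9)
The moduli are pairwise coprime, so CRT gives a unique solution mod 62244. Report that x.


Product of moduli M = 13 · 4 · 7 · 19 · 9 = 62244.
Merge one congruence at a time:
  Start: x ≡ 5 (mod 13).
  Combine with x ≡ 1 (mod 4); new modulus lcm = 52.
    Write x = 5 + 13·t and substitute into x ≡ 1 (mod 4): 13·t ≡ 1 − 5 = -4 (mod 4).
    Reduce coefficients mod 4: 1·t ≡ 0 (mod 4).
    So t ≡ 0 (mod 4).
    Then x = 5 + 13·0 = 5, valid modulo lcm(13, 4) = 52: x ≡ 5 (mod 52).
  Combine with x ≡ 5 (mod 7); new modulus lcm = 364.
    Write x = 5 + 52·t and substitute into x ≡ 5 (mod 7): 52·t ≡ 5 − 5 = 0 (mod 7).
    Reduce coefficients mod 7: 3·t ≡ 0 (mod 7).
    The inverse of 3 mod 7 is 5 (since 3·5 = 15 = 2·7 + 1), so t ≡ 5·0 = 0 ≡ 0 (mod 7).
    Then x = 5 + 52·0 = 5, valid modulo lcm(52, 7) = 364: x ≡ 5 (mod 364).
  Combine with x ≡ 3 (mod 19); new modulus lcm = 6916.
    Write x = 5 + 364·t and substitute into x ≡ 3 (mod 19): 364·t ≡ 3 − 5 = -2 (mod 19).
    Reduce coefficients mod 19: 3·t ≡ 17 (mod 19).
    The inverse of 3 mod 19 is 13 (since 3·13 = 39 = 2·19 + 1), so t ≡ 13·17 = 221 ≡ 12 (mod 19).
    Then x = 5 + 364·12 = 4373, valid modulo lcm(364, 19) = 6916: x ≡ 4373 (mod 6916).
  Combine with x ≡ 5 (mod 9); new modulus lcm = 62244.
    Write x = 4373 + 6916·t and substitute into x ≡ 5 (mod 9): 6916·t ≡ 5 − 4373 = -4368 (mod 9).
    Reduce coefficients mod 9: 4·t ≡ 6 (mod 9).
    The inverse of 4 mod 9 is 7 (since 4·7 = 28 = 3·9 + 1), so t ≡ 7·6 = 42 ≡ 6 (mod 9).
    Then x = 4373 + 6916·6 = 45869, valid modulo lcm(6916, 9) = 62244: x ≡ 45869 (mod 62244).
Verify against each original: 45869 mod 13 = 5, 45869 mod 4 = 1, 45869 mod 7 = 5, 45869 mod 19 = 3, 45869 mod 9 = 5.

x ≡ 45869 (mod 62244).


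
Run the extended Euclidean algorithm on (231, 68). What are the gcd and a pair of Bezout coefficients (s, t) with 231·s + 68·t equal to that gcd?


Euclidean algorithm on (231, 68) — divide until remainder is 0:
  231 = 3 · 68 + 27
  68 = 2 · 27 + 14
  27 = 1 · 14 + 13
  14 = 1 · 13 + 1
  13 = 13 · 1 + 0
gcd(231, 68) = 1.
Track Bezout coefficients alongside the remainders: start with r₀ = 231 = a·1 + b·0 (s = 1, t = 0) and r₁ = 68 = a·0 + b·1 (s = 0, t = 1); each new remainder r_{k+1} = r_{k-1} − q_k·r_k inherits s_{k+1} = s_{k-1} − q_k·s_k, t_{k+1} = t_{k-1} − q_k·t_k, so r_k = a·s_k + b·t_k at every step:
  q = 3: r = 27, s = 1 − 3·0 = 1, t = 0 − 3·1 = -3  (check: 231·1 + 68·(-3) = 27)
  q = 2: r = 14, s = 0 − 2·1 = -2, t = 1 − 2·(-3) = 7  (check: 231·(-2) + 68·7 = 14)
  q = 1: r = 13, s = 1 − 1·(-2) = 3, t = -3 − 1·7 = -10  (check: 231·3 + 68·(-10) = 13)
  q = 1: r = 1, s = -2 − 1·3 = -5, t = 7 − 1·(-10) = 17  (check: 231·(-5) + 68·17 = 1)
The row with r = 1 (the gcd) gives the Bezout coefficients s = -5, t = 17.
Result: 231 · (-5) + 68 · (17) = 1.

gcd(231, 68) = 1; s = -5, t = 17 (check: 231·(-5) + 68·17 = 1).


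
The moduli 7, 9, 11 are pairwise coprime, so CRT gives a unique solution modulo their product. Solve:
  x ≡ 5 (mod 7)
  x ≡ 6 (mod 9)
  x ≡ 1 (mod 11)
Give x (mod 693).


Moduli 7, 9, 11 are pairwise coprime; by CRT there is a unique solution modulo M = 7 · 9 · 11 = 693.
Solve pairwise, accumulating the modulus:
  Start with x ≡ 5 (mod 7).
  Combine with x ≡ 6 (mod 9): since gcd(7, 9) = 1, we get a unique residue mod 63.
    Write x = 5 + 7·t and substitute into x ≡ 6 (mod 9): 7·t ≡ 6 − 5 = 1 (mod 9).
    The inverse of 7 mod 9 is 4 (since 7·4 = 28 = 3·9 + 1), so t ≡ 4·1 = 4 ≡ 4 (mod 9).
    Then x = 5 + 7·4 = 33, valid modulo lcm(7, 9) = 63: x ≡ 33 (mod 63).
  Combine with x ≡ 1 (mod 11): since gcd(63, 11) = 1, we get a unique residue mod 693.
    Write x = 33 + 63·t and substitute into x ≡ 1 (mod 11): 63·t ≡ 1 − 33 = -32 (mod 11).
    Reduce coefficients mod 11: 8·t ≡ 1 (mod 11).
    The inverse of 8 mod 11 is 7 (since 8·7 = 56 = 5·11 + 1), so t ≡ 7·1 = 7 ≡ 7 (mod 11).
    Then x = 33 + 63·7 = 474, valid modulo lcm(63, 11) = 693: x ≡ 474 (mod 693).
Verify: 474 mod 7 = 5 ✓, 474 mod 9 = 6 ✓, 474 mod 11 = 1 ✓.

x ≡ 474 (mod 693).


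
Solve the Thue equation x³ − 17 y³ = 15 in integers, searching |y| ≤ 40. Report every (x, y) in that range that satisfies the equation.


The equation is x³ - 17y³ = 15. For fixed y, x³ = 17·y³ + 15, so a solution requires the RHS to be a perfect cube.
Strategy: iterate y from -40 to 40, compute RHS = 17·y³ + 15, and check whether it is a (positive or negative) perfect cube.
Check small values of y:
  y = 0: RHS = 15 is not a perfect cube.
  y = 1: RHS = 32 is not a perfect cube.
  y = -1: RHS = -2 is not a perfect cube.
  y = 2: RHS = 151 is not a perfect cube.
  y = -2: RHS = -121 is not a perfect cube.
  y = 3: RHS = 474 is not a perfect cube.
  y = -3: RHS = -444 is not a perfect cube.
Continuing the search up to |y| = 40 finds no solutions either.
No (x, y) in the scanned range satisfies the equation.

No integer solutions with |y| ≤ 40.


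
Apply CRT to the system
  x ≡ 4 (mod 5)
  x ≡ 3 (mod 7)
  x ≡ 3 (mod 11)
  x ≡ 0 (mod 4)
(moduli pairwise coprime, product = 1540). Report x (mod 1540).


Product of moduli M = 5 · 7 · 11 · 4 = 1540.
Merge one congruence at a time:
  Start: x ≡ 4 (mod 5).
  Combine with x ≡ 3 (mod 7); new modulus lcm = 35.
    Write x = 4 + 5·t and substitute into x ≡ 3 (mod 7): 5·t ≡ 3 − 4 = -1 (mod 7).
    Reduce coefficients mod 7: 5·t ≡ 6 (mod 7).
    The inverse of 5 mod 7 is 3 (since 5·3 = 15 = 2·7 + 1), so t ≡ 3·6 = 18 ≡ 4 (mod 7).
    Then x = 4 + 5·4 = 24, valid modulo lcm(5, 7) = 35: x ≡ 24 (mod 35).
  Combine with x ≡ 3 (mod 11); new modulus lcm = 385.
    Write x = 24 + 35·t and substitute into x ≡ 3 (mod 11): 35·t ≡ 3 − 24 = -21 (mod 11).
    Reduce coefficients mod 11: 2·t ≡ 1 (mod 11).
    The inverse of 2 mod 11 is 6 (since 2·6 = 12 = 1·11 + 1), so t ≡ 6·1 = 6 ≡ 6 (mod 11).
    Then x = 24 + 35·6 = 234, valid modulo lcm(35, 11) = 385: x ≡ 234 (mod 385).
  Combine with x ≡ 0 (mod 4); new modulus lcm = 1540.
    Write x = 234 + 385·t and substitute into x ≡ 0 (mod 4): 385·t ≡ 0 − 234 = -234 (mod 4).
    Reduce coefficients mod 4: 1·t ≡ 2 (mod 4).
    So t ≡ 2 (mod 4).
    Then x = 234 + 385·2 = 1004, valid modulo lcm(385, 4) = 1540: x ≡ 1004 (mod 1540).
Verify against each original: 1004 mod 5 = 4, 1004 mod 7 = 3, 1004 mod 11 = 3, 1004 mod 4 = 0.

x ≡ 1004 (mod 1540).


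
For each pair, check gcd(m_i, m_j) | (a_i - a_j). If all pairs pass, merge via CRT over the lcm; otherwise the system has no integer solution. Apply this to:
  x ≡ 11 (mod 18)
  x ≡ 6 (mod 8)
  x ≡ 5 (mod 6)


Moduli 18, 8, 6 are not pairwise coprime, so CRT works modulo lcm(m_i) when all pairwise compatibility conditions hold.
Pairwise compatibility: gcd(m_i, m_j) must divide a_i - a_j for every pair.
Merge one congruence at a time:
  Start: x ≡ 11 (mod 18).
  Combine with x ≡ 6 (mod 8): gcd(18, 8) = 2, and 6 - 11 = -5 is NOT divisible by 2.
    ⇒ system is inconsistent (no integer solution).

No solution (the system is inconsistent).


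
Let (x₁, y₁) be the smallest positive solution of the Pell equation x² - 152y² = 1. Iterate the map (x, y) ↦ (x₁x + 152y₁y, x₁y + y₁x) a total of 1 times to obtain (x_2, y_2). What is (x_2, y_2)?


Step 1: Find the fundamental solution (x₁, y₁) of x² - 152y² = 1.
  Expand √152 as a continued fraction. a₀ = ⌊√152⌋ = 12; iterate m_{k+1} = d_k·a_k − m_k, d_{k+1} = (152 − m_{k+1}²)/d_k, a_{k+1} = ⌊(a₀ + m_{k+1})/d_{k+1}⌋ (starting m₀ = 0, d₀ = 1), with convergents p_k = a_k·p_{k-1} + p_{k-2}, q_k = a_k·q_{k-1} + q_{k-2} (p₋₁ = 1, q₋₁ = 0):
  k = 0: a₀ = 12; p₀/q₀ = 12/1; p₀² − 152·q₀² = 144 − 152 = -8.
  k = 1: m = 12, d = 8, a = ⌊(12 + 12)/8⌋ = 3; p/q = (3·12 + 1)/(3·1 + 0) = 37/3; p² − 152·q² = 1369 − 1368 = 1.
  The first convergent with p² − 152·q² = 1 gives the fundamental solution (x₁, y₁) = (37, 3).
Step 2: Apply the recurrence (x_{n+1}, y_{n+1}) = (x₁x_n + 152y₁y_n, x₁y_n + y₁x_n) repeatedly.
  From (x_1, y_1) = (37, 3): x_2 = 37·37 + 152·3·3 = 2737; y_2 = 37·3 + 3·37 = 222.
Step 3: Verify x_2² - 152·y_2² = 7491169 - 7491168 = 1 (should be 1). ✓

(x_1, y_1) = (37, 3); (x_2, y_2) = (2737, 222).


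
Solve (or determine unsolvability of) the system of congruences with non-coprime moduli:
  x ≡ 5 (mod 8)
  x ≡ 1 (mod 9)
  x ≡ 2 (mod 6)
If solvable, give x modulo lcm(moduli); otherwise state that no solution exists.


Moduli 8, 9, 6 are not pairwise coprime, so CRT works modulo lcm(m_i) when all pairwise compatibility conditions hold.
Pairwise compatibility: gcd(m_i, m_j) must divide a_i - a_j for every pair.
Merge one congruence at a time:
  Start: x ≡ 5 (mod 8).
  Combine with x ≡ 1 (mod 9): gcd(8, 9) = 1; 1 - 5 = -4, which IS divisible by 1, so compatible.
    Write x = 5 + 8·t and substitute into x ≡ 1 (mod 9): 8·t ≡ 1 − 5 = -4 (mod 9).
    Reduce coefficients mod 9: 8·t ≡ 5 (mod 9).
    The inverse of 8 mod 9 is 8 (since 8·8 = 64 = 7·9 + 1), so t ≡ 8·5 = 40 ≡ 4 (mod 9).
    Then x = 5 + 8·4 = 37, valid modulo lcm(8, 9) = 72: x ≡ 37 (mod 72).
  Combine with x ≡ 2 (mod 6): gcd(72, 6) = 6, and 2 - 37 = -35 is NOT divisible by 6.
    ⇒ system is inconsistent (no integer solution).

No solution (the system is inconsistent).


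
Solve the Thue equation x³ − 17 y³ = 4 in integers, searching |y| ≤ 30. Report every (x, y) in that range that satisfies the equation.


The equation is x³ - 17y³ = 4. For fixed y, x³ = 17·y³ + 4, so a solution requires the RHS to be a perfect cube.
Strategy: iterate y from -30 to 30, compute RHS = 17·y³ + 4, and check whether it is a (positive or negative) perfect cube.
Check small values of y:
  y = 0: RHS = 4 is not a perfect cube.
  y = 1: RHS = 21 is not a perfect cube.
  y = -1: RHS = -13 is not a perfect cube.
  y = 2: RHS = 140 is not a perfect cube.
  y = -2: RHS = -132 is not a perfect cube.
  y = 3: RHS = 463 is not a perfect cube.
  y = -3: RHS = -455 is not a perfect cube.
Continuing the search up to |y| = 30 finds no solutions either.
No (x, y) in the scanned range satisfies the equation.

No integer solutions with |y| ≤ 30.


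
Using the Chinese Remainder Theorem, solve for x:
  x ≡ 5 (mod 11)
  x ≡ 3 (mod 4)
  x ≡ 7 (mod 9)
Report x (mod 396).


Moduli 11, 4, 9 are pairwise coprime; by CRT there is a unique solution modulo M = 11 · 4 · 9 = 396.
Solve pairwise, accumulating the modulus:
  Start with x ≡ 5 (mod 11).
  Combine with x ≡ 3 (mod 4): since gcd(11, 4) = 1, we get a unique residue mod 44.
    Write x = 5 + 11·t and substitute into x ≡ 3 (mod 4): 11·t ≡ 3 − 5 = -2 (mod 4).
    Reduce coefficients mod 4: 3·t ≡ 2 (mod 4).
    The inverse of 3 mod 4 is 3 (since 3·3 = 9 = 2·4 + 1), so t ≡ 3·2 = 6 ≡ 2 (mod 4).
    Then x = 5 + 11·2 = 27, valid modulo lcm(11, 4) = 44: x ≡ 27 (mod 44).
  Combine with x ≡ 7 (mod 9): since gcd(44, 9) = 1, we get a unique residue mod 396.
    Write x = 27 + 44·t and substitute into x ≡ 7 (mod 9): 44·t ≡ 7 − 27 = -20 (mod 9).
    Reduce coefficients mod 9: 8·t ≡ 7 (mod 9).
    The inverse of 8 mod 9 is 8 (since 8·8 = 64 = 7·9 + 1), so t ≡ 8·7 = 56 ≡ 2 (mod 9).
    Then x = 27 + 44·2 = 115, valid modulo lcm(44, 9) = 396: x ≡ 115 (mod 396).
Verify: 115 mod 11 = 5 ✓, 115 mod 4 = 3 ✓, 115 mod 9 = 7 ✓.

x ≡ 115 (mod 396).


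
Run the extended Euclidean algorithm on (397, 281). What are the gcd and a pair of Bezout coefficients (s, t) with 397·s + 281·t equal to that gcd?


Euclidean algorithm on (397, 281) — divide until remainder is 0:
  397 = 1 · 281 + 116
  281 = 2 · 116 + 49
  116 = 2 · 49 + 18
  49 = 2 · 18 + 13
  18 = 1 · 13 + 5
  13 = 2 · 5 + 3
  5 = 1 · 3 + 2
  3 = 1 · 2 + 1
  2 = 2 · 1 + 0
gcd(397, 281) = 1.
Track Bezout coefficients alongside the remainders: start with r₀ = 397 = a·1 + b·0 (s = 1, t = 0) and r₁ = 281 = a·0 + b·1 (s = 0, t = 1); each new remainder r_{k+1} = r_{k-1} − q_k·r_k inherits s_{k+1} = s_{k-1} − q_k·s_k, t_{k+1} = t_{k-1} − q_k·t_k, so r_k = a·s_k + b·t_k at every step:
  q = 1: r = 116, s = 1 − 1·0 = 1, t = 0 − 1·1 = -1  (check: 397·1 + 281·(-1) = 116)
  q = 2: r = 49, s = 0 − 2·1 = -2, t = 1 − 2·(-1) = 3  (check: 397·(-2) + 281·3 = 49)
  q = 2: r = 18, s = 1 − 2·(-2) = 5, t = -1 − 2·3 = -7  (check: 397·5 + 281·(-7) = 18)
  q = 2: r = 13, s = -2 − 2·5 = -12, t = 3 − 2·(-7) = 17  (check: 397·(-12) + 281·17 = 13)
  q = 1: r = 5, s = 5 − 1·(-12) = 17, t = -7 − 1·17 = -24  (check: 397·17 + 281·(-24) = 5)
  q = 2: r = 3, s = -12 − 2·17 = -46, t = 17 − 2·(-24) = 65  (check: 397·(-46) + 281·65 = 3)
  q = 1: r = 2, s = 17 − 1·(-46) = 63, t = -24 − 1·65 = -89  (check: 397·63 + 281·(-89) = 2)
  q = 1: r = 1, s = -46 − 1·63 = -109, t = 65 − 1·(-89) = 154  (check: 397·(-109) + 281·154 = 1)
The row with r = 1 (the gcd) gives the Bezout coefficients s = -109, t = 154.
Result: 397 · (-109) + 281 · (154) = 1.

gcd(397, 281) = 1; s = -109, t = 154 (check: 397·(-109) + 281·154 = 1).
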